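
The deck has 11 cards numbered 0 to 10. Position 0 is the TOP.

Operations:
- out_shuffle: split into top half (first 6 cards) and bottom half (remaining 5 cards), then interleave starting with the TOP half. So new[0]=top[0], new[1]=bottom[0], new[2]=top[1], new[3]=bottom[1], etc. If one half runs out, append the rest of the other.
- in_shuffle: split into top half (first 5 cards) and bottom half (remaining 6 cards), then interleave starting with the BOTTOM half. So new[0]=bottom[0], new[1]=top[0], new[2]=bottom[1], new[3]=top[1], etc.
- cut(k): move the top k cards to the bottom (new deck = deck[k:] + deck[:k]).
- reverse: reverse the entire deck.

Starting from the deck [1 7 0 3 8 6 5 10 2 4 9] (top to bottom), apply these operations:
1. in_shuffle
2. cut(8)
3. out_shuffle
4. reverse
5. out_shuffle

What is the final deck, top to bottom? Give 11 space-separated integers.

After op 1 (in_shuffle): [6 1 5 7 10 0 2 3 4 8 9]
After op 2 (cut(8)): [4 8 9 6 1 5 7 10 0 2 3]
After op 3 (out_shuffle): [4 7 8 10 9 0 6 2 1 3 5]
After op 4 (reverse): [5 3 1 2 6 0 9 10 8 7 4]
After op 5 (out_shuffle): [5 9 3 10 1 8 2 7 6 4 0]

Answer: 5 9 3 10 1 8 2 7 6 4 0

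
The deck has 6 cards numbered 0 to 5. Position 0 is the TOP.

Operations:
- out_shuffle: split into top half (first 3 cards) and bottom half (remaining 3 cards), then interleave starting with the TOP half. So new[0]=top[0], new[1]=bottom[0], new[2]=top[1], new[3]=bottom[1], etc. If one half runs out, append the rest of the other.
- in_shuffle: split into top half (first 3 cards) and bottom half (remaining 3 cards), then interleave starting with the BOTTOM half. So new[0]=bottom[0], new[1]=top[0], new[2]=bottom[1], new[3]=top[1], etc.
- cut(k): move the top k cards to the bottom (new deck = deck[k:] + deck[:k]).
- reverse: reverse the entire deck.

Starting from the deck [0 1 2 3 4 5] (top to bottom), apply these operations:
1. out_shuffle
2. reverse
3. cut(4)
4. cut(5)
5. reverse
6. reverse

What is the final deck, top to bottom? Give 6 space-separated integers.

Answer: 1 3 0 5 2 4

Derivation:
After op 1 (out_shuffle): [0 3 1 4 2 5]
After op 2 (reverse): [5 2 4 1 3 0]
After op 3 (cut(4)): [3 0 5 2 4 1]
After op 4 (cut(5)): [1 3 0 5 2 4]
After op 5 (reverse): [4 2 5 0 3 1]
After op 6 (reverse): [1 3 0 5 2 4]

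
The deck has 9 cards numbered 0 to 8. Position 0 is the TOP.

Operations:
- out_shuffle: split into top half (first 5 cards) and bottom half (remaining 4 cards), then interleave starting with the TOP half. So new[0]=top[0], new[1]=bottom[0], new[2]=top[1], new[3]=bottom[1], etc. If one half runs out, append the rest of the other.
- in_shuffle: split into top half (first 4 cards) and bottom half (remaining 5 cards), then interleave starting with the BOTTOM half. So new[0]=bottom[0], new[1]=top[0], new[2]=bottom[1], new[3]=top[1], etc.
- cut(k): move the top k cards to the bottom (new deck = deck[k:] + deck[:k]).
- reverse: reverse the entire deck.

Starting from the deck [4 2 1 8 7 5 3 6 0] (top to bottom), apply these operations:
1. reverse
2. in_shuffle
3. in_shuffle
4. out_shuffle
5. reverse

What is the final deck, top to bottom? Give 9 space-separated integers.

After op 1 (reverse): [0 6 3 5 7 8 1 2 4]
After op 2 (in_shuffle): [7 0 8 6 1 3 2 5 4]
After op 3 (in_shuffle): [1 7 3 0 2 8 5 6 4]
After op 4 (out_shuffle): [1 8 7 5 3 6 0 4 2]
After op 5 (reverse): [2 4 0 6 3 5 7 8 1]

Answer: 2 4 0 6 3 5 7 8 1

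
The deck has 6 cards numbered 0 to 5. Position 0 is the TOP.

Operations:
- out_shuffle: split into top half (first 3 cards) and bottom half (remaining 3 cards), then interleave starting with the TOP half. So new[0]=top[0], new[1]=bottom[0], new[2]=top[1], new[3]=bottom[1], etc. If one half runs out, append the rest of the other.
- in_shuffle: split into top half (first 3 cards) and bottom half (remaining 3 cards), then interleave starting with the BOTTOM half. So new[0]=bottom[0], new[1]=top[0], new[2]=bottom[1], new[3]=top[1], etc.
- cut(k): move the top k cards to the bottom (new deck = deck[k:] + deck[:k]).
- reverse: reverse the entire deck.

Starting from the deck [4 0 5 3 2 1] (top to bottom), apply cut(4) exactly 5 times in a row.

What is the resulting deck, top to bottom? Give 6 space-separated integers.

Answer: 5 3 2 1 4 0

Derivation:
After op 1 (cut(4)): [2 1 4 0 5 3]
After op 2 (cut(4)): [5 3 2 1 4 0]
After op 3 (cut(4)): [4 0 5 3 2 1]
After op 4 (cut(4)): [2 1 4 0 5 3]
After op 5 (cut(4)): [5 3 2 1 4 0]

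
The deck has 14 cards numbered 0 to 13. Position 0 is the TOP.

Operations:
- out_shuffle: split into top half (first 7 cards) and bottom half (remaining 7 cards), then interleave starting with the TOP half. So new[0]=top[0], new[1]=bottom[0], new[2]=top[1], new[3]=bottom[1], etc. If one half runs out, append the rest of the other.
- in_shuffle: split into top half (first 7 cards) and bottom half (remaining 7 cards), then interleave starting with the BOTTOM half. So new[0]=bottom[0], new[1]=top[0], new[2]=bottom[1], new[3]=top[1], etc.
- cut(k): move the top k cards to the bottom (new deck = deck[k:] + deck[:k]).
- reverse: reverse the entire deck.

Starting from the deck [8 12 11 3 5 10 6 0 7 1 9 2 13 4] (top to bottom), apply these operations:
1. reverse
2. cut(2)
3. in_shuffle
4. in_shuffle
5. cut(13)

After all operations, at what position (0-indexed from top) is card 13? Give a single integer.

Answer: 11

Derivation:
After op 1 (reverse): [4 13 2 9 1 7 0 6 10 5 3 11 12 8]
After op 2 (cut(2)): [2 9 1 7 0 6 10 5 3 11 12 8 4 13]
After op 3 (in_shuffle): [5 2 3 9 11 1 12 7 8 0 4 6 13 10]
After op 4 (in_shuffle): [7 5 8 2 0 3 4 9 6 11 13 1 10 12]
After op 5 (cut(13)): [12 7 5 8 2 0 3 4 9 6 11 13 1 10]
Card 13 is at position 11.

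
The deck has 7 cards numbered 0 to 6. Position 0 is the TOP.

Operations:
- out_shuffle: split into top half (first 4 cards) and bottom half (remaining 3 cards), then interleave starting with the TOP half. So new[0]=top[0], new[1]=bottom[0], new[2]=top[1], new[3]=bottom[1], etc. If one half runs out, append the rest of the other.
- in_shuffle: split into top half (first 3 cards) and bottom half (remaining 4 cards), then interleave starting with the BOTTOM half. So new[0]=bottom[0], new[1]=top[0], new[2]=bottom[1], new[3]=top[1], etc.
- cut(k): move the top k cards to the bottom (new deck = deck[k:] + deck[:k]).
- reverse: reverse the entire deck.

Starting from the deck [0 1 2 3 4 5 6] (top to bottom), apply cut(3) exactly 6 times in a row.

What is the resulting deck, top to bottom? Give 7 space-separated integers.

After op 1 (cut(3)): [3 4 5 6 0 1 2]
After op 2 (cut(3)): [6 0 1 2 3 4 5]
After op 3 (cut(3)): [2 3 4 5 6 0 1]
After op 4 (cut(3)): [5 6 0 1 2 3 4]
After op 5 (cut(3)): [1 2 3 4 5 6 0]
After op 6 (cut(3)): [4 5 6 0 1 2 3]

Answer: 4 5 6 0 1 2 3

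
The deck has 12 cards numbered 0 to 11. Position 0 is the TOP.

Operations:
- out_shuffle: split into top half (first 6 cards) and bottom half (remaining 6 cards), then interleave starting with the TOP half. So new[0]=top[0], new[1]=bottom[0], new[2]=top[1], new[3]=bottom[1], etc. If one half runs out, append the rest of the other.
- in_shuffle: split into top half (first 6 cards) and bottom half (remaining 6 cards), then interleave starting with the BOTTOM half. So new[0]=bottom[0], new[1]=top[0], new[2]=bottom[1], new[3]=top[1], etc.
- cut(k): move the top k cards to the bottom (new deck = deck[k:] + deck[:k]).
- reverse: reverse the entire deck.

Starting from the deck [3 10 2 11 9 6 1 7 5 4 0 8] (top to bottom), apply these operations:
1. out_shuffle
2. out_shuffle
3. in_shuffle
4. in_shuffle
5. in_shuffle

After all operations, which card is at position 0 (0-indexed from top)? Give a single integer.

Answer: 10

Derivation:
After op 1 (out_shuffle): [3 1 10 7 2 5 11 4 9 0 6 8]
After op 2 (out_shuffle): [3 11 1 4 10 9 7 0 2 6 5 8]
After op 3 (in_shuffle): [7 3 0 11 2 1 6 4 5 10 8 9]
After op 4 (in_shuffle): [6 7 4 3 5 0 10 11 8 2 9 1]
After op 5 (in_shuffle): [10 6 11 7 8 4 2 3 9 5 1 0]
Position 0: card 10.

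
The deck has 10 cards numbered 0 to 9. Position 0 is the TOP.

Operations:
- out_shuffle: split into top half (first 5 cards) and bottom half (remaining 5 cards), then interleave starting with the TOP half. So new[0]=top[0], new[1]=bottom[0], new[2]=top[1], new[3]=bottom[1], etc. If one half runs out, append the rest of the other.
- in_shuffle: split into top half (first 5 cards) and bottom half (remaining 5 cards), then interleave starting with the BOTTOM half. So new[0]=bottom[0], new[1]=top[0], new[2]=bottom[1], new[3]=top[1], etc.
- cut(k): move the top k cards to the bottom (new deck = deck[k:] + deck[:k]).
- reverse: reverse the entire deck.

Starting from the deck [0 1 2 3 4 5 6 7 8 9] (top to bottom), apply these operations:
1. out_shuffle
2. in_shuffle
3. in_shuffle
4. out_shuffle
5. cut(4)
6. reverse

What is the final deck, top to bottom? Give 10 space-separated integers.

After op 1 (out_shuffle): [0 5 1 6 2 7 3 8 4 9]
After op 2 (in_shuffle): [7 0 3 5 8 1 4 6 9 2]
After op 3 (in_shuffle): [1 7 4 0 6 3 9 5 2 8]
After op 4 (out_shuffle): [1 3 7 9 4 5 0 2 6 8]
After op 5 (cut(4)): [4 5 0 2 6 8 1 3 7 9]
After op 6 (reverse): [9 7 3 1 8 6 2 0 5 4]

Answer: 9 7 3 1 8 6 2 0 5 4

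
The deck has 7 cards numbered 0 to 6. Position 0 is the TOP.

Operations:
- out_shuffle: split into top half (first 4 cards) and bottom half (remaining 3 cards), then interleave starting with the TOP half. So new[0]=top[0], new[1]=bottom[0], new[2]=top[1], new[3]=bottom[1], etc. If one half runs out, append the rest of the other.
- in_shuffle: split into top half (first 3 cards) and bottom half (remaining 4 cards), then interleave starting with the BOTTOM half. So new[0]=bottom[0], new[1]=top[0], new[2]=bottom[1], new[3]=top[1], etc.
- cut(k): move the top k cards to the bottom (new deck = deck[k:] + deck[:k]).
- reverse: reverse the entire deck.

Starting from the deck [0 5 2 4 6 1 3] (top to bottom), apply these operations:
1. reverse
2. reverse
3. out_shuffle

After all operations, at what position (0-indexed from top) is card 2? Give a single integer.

Answer: 4

Derivation:
After op 1 (reverse): [3 1 6 4 2 5 0]
After op 2 (reverse): [0 5 2 4 6 1 3]
After op 3 (out_shuffle): [0 6 5 1 2 3 4]
Card 2 is at position 4.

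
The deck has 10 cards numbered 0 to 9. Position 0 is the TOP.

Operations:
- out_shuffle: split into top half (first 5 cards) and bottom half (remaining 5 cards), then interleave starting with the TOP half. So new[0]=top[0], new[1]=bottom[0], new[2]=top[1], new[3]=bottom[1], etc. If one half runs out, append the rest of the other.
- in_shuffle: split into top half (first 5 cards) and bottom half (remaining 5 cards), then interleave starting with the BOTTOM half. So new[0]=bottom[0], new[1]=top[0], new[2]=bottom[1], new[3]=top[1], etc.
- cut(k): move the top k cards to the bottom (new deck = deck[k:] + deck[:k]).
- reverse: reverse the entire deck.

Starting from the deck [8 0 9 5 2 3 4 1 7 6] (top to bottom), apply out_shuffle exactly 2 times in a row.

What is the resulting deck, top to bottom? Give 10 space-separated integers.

After op 1 (out_shuffle): [8 3 0 4 9 1 5 7 2 6]
After op 2 (out_shuffle): [8 1 3 5 0 7 4 2 9 6]

Answer: 8 1 3 5 0 7 4 2 9 6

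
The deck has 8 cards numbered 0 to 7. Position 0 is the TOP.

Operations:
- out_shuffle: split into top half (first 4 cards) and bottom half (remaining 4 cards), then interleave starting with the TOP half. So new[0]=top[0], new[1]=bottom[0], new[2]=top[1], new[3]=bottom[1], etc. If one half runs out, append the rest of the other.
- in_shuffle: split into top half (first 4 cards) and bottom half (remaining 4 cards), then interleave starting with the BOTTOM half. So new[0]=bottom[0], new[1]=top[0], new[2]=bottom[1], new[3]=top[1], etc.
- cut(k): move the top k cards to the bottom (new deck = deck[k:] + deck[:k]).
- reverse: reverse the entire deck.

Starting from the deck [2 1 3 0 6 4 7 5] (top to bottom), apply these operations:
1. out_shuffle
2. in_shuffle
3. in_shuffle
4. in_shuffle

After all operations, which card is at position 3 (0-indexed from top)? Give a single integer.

After op 1 (out_shuffle): [2 6 1 4 3 7 0 5]
After op 2 (in_shuffle): [3 2 7 6 0 1 5 4]
After op 3 (in_shuffle): [0 3 1 2 5 7 4 6]
After op 4 (in_shuffle): [5 0 7 3 4 1 6 2]
Position 3: card 3.

Answer: 3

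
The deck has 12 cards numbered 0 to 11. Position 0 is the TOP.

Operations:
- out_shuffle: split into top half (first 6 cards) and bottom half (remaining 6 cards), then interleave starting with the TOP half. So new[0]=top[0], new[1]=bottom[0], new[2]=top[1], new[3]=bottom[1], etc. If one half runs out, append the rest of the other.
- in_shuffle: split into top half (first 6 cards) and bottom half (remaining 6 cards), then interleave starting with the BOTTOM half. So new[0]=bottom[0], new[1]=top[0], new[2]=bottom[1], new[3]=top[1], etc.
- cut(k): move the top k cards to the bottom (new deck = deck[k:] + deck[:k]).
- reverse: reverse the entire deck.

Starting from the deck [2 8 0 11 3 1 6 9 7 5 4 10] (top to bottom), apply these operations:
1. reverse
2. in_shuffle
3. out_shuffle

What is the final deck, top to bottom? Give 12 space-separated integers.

Answer: 1 0 10 7 3 8 4 9 11 2 5 6

Derivation:
After op 1 (reverse): [10 4 5 7 9 6 1 3 11 0 8 2]
After op 2 (in_shuffle): [1 10 3 4 11 5 0 7 8 9 2 6]
After op 3 (out_shuffle): [1 0 10 7 3 8 4 9 11 2 5 6]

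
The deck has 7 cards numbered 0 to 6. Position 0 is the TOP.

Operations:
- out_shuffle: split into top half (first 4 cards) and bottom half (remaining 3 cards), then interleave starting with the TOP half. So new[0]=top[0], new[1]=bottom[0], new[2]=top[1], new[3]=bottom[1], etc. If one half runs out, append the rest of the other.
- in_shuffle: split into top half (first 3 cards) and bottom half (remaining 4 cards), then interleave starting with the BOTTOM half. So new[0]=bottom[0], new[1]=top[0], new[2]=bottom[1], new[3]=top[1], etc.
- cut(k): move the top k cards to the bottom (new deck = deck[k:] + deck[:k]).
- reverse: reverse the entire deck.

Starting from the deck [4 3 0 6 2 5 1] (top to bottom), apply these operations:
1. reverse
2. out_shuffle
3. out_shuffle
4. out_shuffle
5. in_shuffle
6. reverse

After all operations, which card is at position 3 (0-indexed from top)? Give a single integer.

Answer: 5

Derivation:
After op 1 (reverse): [1 5 2 6 0 3 4]
After op 2 (out_shuffle): [1 0 5 3 2 4 6]
After op 3 (out_shuffle): [1 2 0 4 5 6 3]
After op 4 (out_shuffle): [1 5 2 6 0 3 4]
After op 5 (in_shuffle): [6 1 0 5 3 2 4]
After op 6 (reverse): [4 2 3 5 0 1 6]
Position 3: card 5.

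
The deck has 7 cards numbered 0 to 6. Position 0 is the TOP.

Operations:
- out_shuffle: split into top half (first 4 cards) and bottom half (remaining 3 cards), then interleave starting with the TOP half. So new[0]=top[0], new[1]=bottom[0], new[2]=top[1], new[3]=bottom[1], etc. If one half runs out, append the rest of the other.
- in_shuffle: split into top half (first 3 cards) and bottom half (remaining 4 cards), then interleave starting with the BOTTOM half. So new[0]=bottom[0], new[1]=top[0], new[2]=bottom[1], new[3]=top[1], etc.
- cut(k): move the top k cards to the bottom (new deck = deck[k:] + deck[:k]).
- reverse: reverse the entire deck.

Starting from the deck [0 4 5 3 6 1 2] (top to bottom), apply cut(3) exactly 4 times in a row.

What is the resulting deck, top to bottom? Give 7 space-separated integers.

Answer: 1 2 0 4 5 3 6

Derivation:
After op 1 (cut(3)): [3 6 1 2 0 4 5]
After op 2 (cut(3)): [2 0 4 5 3 6 1]
After op 3 (cut(3)): [5 3 6 1 2 0 4]
After op 4 (cut(3)): [1 2 0 4 5 3 6]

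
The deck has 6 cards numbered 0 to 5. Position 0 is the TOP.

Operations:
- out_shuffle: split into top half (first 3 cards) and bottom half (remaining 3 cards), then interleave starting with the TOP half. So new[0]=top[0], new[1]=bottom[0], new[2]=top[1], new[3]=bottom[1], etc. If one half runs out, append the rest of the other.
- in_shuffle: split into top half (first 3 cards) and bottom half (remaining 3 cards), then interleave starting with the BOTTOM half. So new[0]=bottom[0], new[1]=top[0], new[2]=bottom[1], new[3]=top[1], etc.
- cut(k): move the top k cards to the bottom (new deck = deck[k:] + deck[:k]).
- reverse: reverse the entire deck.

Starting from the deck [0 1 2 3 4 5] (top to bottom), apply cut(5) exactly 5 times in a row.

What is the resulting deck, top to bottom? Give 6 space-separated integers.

After op 1 (cut(5)): [5 0 1 2 3 4]
After op 2 (cut(5)): [4 5 0 1 2 3]
After op 3 (cut(5)): [3 4 5 0 1 2]
After op 4 (cut(5)): [2 3 4 5 0 1]
After op 5 (cut(5)): [1 2 3 4 5 0]

Answer: 1 2 3 4 5 0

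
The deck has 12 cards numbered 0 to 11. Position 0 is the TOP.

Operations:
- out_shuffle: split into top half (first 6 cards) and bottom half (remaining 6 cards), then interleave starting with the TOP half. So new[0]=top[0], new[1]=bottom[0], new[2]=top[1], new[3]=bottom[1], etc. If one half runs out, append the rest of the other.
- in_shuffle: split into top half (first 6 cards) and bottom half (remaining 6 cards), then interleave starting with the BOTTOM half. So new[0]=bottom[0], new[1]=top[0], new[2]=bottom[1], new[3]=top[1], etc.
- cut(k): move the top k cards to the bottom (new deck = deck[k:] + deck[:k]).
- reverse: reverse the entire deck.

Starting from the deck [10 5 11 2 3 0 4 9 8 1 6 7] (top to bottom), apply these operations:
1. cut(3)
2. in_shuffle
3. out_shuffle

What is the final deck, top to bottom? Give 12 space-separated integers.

Answer: 1 10 2 4 6 5 3 9 7 11 0 8

Derivation:
After op 1 (cut(3)): [2 3 0 4 9 8 1 6 7 10 5 11]
After op 2 (in_shuffle): [1 2 6 3 7 0 10 4 5 9 11 8]
After op 3 (out_shuffle): [1 10 2 4 6 5 3 9 7 11 0 8]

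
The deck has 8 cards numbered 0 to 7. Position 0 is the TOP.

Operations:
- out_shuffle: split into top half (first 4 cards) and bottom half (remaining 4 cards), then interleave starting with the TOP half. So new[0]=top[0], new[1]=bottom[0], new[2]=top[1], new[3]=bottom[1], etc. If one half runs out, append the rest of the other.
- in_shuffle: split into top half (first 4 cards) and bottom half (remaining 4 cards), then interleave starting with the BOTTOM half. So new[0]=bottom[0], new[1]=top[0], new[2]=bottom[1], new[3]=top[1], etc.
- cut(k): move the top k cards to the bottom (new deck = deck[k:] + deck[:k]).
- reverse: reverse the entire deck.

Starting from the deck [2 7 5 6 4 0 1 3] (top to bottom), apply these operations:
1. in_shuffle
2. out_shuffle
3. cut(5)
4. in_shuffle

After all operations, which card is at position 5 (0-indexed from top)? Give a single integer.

After op 1 (in_shuffle): [4 2 0 7 1 5 3 6]
After op 2 (out_shuffle): [4 1 2 5 0 3 7 6]
After op 3 (cut(5)): [3 7 6 4 1 2 5 0]
After op 4 (in_shuffle): [1 3 2 7 5 6 0 4]
Position 5: card 6.

Answer: 6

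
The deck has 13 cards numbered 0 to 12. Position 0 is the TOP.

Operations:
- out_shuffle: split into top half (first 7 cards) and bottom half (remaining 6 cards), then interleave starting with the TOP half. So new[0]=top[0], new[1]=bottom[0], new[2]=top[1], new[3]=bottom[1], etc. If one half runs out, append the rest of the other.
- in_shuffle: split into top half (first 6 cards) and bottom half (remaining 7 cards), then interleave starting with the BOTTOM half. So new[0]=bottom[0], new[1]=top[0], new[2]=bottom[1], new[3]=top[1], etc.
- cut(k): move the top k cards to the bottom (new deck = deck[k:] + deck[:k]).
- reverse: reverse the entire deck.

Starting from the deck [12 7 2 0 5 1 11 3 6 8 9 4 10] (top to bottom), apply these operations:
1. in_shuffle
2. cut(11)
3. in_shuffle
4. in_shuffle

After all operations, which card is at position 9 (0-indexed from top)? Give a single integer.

Answer: 8

Derivation:
After op 1 (in_shuffle): [11 12 3 7 6 2 8 0 9 5 4 1 10]
After op 2 (cut(11)): [1 10 11 12 3 7 6 2 8 0 9 5 4]
After op 3 (in_shuffle): [6 1 2 10 8 11 0 12 9 3 5 7 4]
After op 4 (in_shuffle): [0 6 12 1 9 2 3 10 5 8 7 11 4]
Position 9: card 8.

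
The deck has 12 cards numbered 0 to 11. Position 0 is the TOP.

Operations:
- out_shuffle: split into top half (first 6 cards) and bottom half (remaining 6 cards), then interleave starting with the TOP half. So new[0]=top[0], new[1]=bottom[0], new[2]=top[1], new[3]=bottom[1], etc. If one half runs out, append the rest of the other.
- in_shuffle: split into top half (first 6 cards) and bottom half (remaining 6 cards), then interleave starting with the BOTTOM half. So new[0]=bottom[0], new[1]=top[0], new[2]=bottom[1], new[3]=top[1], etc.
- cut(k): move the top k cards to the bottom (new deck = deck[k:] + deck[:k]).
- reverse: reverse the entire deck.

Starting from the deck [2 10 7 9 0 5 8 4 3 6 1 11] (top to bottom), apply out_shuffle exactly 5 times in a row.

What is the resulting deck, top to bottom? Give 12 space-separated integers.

Answer: 2 1 6 3 4 8 5 0 9 7 10 11

Derivation:
After op 1 (out_shuffle): [2 8 10 4 7 3 9 6 0 1 5 11]
After op 2 (out_shuffle): [2 9 8 6 10 0 4 1 7 5 3 11]
After op 3 (out_shuffle): [2 4 9 1 8 7 6 5 10 3 0 11]
After op 4 (out_shuffle): [2 6 4 5 9 10 1 3 8 0 7 11]
After op 5 (out_shuffle): [2 1 6 3 4 8 5 0 9 7 10 11]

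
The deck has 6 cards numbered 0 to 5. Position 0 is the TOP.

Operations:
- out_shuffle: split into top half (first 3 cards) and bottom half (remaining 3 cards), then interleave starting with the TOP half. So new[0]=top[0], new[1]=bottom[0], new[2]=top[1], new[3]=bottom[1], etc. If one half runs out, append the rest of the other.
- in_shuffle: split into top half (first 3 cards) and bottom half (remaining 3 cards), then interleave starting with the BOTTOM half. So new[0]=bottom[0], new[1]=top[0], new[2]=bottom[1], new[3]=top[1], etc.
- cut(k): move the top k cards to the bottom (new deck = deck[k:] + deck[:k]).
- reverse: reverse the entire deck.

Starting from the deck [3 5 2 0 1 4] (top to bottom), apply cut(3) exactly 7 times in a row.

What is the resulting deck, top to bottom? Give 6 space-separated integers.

After op 1 (cut(3)): [0 1 4 3 5 2]
After op 2 (cut(3)): [3 5 2 0 1 4]
After op 3 (cut(3)): [0 1 4 3 5 2]
After op 4 (cut(3)): [3 5 2 0 1 4]
After op 5 (cut(3)): [0 1 4 3 5 2]
After op 6 (cut(3)): [3 5 2 0 1 4]
After op 7 (cut(3)): [0 1 4 3 5 2]

Answer: 0 1 4 3 5 2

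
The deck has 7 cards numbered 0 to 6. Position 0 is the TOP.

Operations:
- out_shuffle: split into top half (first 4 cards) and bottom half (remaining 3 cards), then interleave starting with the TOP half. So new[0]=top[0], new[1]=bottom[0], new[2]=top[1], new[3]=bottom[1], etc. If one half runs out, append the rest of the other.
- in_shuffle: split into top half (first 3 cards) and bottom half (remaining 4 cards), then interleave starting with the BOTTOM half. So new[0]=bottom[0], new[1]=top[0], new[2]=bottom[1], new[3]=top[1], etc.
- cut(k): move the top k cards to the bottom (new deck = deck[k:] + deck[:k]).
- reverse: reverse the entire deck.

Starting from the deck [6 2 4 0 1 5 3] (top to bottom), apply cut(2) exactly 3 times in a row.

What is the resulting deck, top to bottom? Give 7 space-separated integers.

After op 1 (cut(2)): [4 0 1 5 3 6 2]
After op 2 (cut(2)): [1 5 3 6 2 4 0]
After op 3 (cut(2)): [3 6 2 4 0 1 5]

Answer: 3 6 2 4 0 1 5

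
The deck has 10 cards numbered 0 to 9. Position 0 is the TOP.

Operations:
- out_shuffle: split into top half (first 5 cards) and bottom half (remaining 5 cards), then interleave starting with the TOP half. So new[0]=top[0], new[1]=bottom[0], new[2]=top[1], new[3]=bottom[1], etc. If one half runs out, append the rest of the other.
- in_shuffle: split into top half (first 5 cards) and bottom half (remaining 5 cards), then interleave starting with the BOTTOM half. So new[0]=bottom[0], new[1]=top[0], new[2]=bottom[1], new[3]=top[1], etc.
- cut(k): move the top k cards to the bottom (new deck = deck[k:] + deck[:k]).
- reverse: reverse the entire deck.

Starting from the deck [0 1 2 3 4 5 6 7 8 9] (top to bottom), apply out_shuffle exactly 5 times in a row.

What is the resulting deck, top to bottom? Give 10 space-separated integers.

Answer: 0 2 4 6 8 1 3 5 7 9

Derivation:
After op 1 (out_shuffle): [0 5 1 6 2 7 3 8 4 9]
After op 2 (out_shuffle): [0 7 5 3 1 8 6 4 2 9]
After op 3 (out_shuffle): [0 8 7 6 5 4 3 2 1 9]
After op 4 (out_shuffle): [0 4 8 3 7 2 6 1 5 9]
After op 5 (out_shuffle): [0 2 4 6 8 1 3 5 7 9]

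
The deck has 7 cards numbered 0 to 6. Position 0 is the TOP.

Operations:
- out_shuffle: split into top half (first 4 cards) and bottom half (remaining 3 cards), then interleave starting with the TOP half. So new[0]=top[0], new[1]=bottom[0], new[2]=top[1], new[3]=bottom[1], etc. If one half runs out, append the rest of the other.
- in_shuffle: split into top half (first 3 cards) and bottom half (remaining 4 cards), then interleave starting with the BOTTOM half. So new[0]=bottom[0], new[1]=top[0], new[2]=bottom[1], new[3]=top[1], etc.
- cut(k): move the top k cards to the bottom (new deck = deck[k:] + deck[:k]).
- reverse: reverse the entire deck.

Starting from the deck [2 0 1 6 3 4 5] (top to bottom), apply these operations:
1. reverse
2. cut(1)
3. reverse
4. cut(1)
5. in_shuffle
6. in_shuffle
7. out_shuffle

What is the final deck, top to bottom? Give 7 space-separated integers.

After op 1 (reverse): [5 4 3 6 1 0 2]
After op 2 (cut(1)): [4 3 6 1 0 2 5]
After op 3 (reverse): [5 2 0 1 6 3 4]
After op 4 (cut(1)): [2 0 1 6 3 4 5]
After op 5 (in_shuffle): [6 2 3 0 4 1 5]
After op 6 (in_shuffle): [0 6 4 2 1 3 5]
After op 7 (out_shuffle): [0 1 6 3 4 5 2]

Answer: 0 1 6 3 4 5 2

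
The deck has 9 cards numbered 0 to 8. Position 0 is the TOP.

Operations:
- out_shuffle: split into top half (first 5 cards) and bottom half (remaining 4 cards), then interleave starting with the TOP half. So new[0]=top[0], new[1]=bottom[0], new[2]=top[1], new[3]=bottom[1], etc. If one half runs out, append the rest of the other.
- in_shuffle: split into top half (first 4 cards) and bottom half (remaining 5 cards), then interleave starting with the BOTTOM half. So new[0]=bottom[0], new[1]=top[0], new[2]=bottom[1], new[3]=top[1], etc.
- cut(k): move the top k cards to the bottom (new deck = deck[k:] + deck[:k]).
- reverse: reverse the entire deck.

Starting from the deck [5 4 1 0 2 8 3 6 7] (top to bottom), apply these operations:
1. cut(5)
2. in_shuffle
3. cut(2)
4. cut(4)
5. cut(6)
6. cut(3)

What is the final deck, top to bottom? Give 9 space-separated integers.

Answer: 0 7 2 5 8 4 3 1 6

Derivation:
After op 1 (cut(5)): [8 3 6 7 5 4 1 0 2]
After op 2 (in_shuffle): [5 8 4 3 1 6 0 7 2]
After op 3 (cut(2)): [4 3 1 6 0 7 2 5 8]
After op 4 (cut(4)): [0 7 2 5 8 4 3 1 6]
After op 5 (cut(6)): [3 1 6 0 7 2 5 8 4]
After op 6 (cut(3)): [0 7 2 5 8 4 3 1 6]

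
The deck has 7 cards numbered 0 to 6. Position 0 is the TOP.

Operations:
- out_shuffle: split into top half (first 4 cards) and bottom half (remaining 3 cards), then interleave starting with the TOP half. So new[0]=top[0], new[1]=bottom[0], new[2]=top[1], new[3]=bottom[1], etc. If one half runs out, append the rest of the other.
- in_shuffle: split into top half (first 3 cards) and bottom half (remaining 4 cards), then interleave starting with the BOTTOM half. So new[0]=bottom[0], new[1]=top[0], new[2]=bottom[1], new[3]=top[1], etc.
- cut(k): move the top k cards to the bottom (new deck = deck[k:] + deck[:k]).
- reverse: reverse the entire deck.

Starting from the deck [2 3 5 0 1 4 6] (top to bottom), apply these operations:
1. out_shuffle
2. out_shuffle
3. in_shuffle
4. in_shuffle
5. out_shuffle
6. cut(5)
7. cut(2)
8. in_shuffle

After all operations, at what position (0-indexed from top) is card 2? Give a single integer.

After op 1 (out_shuffle): [2 1 3 4 5 6 0]
After op 2 (out_shuffle): [2 5 1 6 3 0 4]
After op 3 (in_shuffle): [6 2 3 5 0 1 4]
After op 4 (in_shuffle): [5 6 0 2 1 3 4]
After op 5 (out_shuffle): [5 1 6 3 0 4 2]
After op 6 (cut(5)): [4 2 5 1 6 3 0]
After op 7 (cut(2)): [5 1 6 3 0 4 2]
After op 8 (in_shuffle): [3 5 0 1 4 6 2]
Card 2 is at position 6.

Answer: 6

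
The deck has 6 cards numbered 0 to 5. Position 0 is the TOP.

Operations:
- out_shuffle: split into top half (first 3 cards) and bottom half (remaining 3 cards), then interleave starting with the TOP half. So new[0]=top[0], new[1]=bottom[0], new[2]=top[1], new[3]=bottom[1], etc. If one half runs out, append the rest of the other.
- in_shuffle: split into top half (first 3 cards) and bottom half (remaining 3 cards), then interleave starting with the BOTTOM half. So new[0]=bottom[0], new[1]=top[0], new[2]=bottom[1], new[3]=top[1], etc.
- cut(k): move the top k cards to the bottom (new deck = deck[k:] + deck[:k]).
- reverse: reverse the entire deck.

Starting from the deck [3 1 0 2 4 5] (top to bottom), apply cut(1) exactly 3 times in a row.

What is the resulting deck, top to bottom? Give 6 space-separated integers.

After op 1 (cut(1)): [1 0 2 4 5 3]
After op 2 (cut(1)): [0 2 4 5 3 1]
After op 3 (cut(1)): [2 4 5 3 1 0]

Answer: 2 4 5 3 1 0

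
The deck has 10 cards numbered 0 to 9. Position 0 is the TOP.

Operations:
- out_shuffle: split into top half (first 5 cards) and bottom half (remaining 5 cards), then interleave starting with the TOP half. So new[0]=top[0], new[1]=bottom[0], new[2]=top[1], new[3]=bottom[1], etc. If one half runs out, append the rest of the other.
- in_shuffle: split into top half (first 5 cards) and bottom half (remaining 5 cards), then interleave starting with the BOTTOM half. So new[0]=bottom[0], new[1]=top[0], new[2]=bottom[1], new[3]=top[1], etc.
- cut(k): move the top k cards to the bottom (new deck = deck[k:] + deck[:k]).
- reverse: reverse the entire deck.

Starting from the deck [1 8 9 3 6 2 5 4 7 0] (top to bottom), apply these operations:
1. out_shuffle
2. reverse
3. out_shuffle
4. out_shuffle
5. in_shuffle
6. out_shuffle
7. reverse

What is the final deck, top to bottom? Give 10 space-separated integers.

Answer: 6 4 1 8 3 5 7 0 9 2

Derivation:
After op 1 (out_shuffle): [1 2 8 5 9 4 3 7 6 0]
After op 2 (reverse): [0 6 7 3 4 9 5 8 2 1]
After op 3 (out_shuffle): [0 9 6 5 7 8 3 2 4 1]
After op 4 (out_shuffle): [0 8 9 3 6 2 5 4 7 1]
After op 5 (in_shuffle): [2 0 5 8 4 9 7 3 1 6]
After op 6 (out_shuffle): [2 9 0 7 5 3 8 1 4 6]
After op 7 (reverse): [6 4 1 8 3 5 7 0 9 2]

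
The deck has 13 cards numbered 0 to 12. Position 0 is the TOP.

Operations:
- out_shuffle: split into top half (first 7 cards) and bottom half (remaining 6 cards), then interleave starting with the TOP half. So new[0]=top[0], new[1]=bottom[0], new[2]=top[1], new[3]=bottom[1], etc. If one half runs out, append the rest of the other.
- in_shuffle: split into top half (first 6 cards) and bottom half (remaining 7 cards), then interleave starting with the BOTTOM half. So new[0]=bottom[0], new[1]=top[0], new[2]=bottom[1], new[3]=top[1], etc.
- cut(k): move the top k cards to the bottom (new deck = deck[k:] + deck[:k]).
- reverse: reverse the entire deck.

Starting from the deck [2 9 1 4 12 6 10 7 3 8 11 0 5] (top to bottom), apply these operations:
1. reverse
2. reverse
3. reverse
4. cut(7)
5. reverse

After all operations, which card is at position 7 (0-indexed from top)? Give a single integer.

Answer: 2

Derivation:
After op 1 (reverse): [5 0 11 8 3 7 10 6 12 4 1 9 2]
After op 2 (reverse): [2 9 1 4 12 6 10 7 3 8 11 0 5]
After op 3 (reverse): [5 0 11 8 3 7 10 6 12 4 1 9 2]
After op 4 (cut(7)): [6 12 4 1 9 2 5 0 11 8 3 7 10]
After op 5 (reverse): [10 7 3 8 11 0 5 2 9 1 4 12 6]
Position 7: card 2.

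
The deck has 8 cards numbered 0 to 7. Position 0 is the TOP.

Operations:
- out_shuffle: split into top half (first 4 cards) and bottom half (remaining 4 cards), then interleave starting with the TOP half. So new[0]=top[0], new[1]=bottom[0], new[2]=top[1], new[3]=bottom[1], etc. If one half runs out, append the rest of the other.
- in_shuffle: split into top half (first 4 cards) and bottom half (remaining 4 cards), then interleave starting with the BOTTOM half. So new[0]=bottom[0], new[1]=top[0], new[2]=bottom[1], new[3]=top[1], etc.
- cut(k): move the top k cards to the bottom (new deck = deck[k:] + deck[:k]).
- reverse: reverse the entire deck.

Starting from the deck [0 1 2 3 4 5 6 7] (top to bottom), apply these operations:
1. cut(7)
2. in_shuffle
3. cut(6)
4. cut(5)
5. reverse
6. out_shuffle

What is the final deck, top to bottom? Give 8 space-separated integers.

Answer: 4 6 7 1 3 5 2 0

Derivation:
After op 1 (cut(7)): [7 0 1 2 3 4 5 6]
After op 2 (in_shuffle): [3 7 4 0 5 1 6 2]
After op 3 (cut(6)): [6 2 3 7 4 0 5 1]
After op 4 (cut(5)): [0 5 1 6 2 3 7 4]
After op 5 (reverse): [4 7 3 2 6 1 5 0]
After op 6 (out_shuffle): [4 6 7 1 3 5 2 0]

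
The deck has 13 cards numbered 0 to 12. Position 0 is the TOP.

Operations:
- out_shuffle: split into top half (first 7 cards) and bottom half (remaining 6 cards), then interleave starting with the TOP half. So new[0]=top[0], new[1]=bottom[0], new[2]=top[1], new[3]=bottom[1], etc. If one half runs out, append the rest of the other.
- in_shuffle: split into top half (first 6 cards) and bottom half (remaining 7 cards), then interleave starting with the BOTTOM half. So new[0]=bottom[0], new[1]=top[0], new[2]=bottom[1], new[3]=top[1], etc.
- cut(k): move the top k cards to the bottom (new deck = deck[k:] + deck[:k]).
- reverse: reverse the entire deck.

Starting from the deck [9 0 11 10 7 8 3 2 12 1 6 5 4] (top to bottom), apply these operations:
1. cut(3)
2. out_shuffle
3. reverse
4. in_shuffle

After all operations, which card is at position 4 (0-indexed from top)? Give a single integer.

Answer: 8

Derivation:
After op 1 (cut(3)): [10 7 8 3 2 12 1 6 5 4 9 0 11]
After op 2 (out_shuffle): [10 6 7 5 8 4 3 9 2 0 12 11 1]
After op 3 (reverse): [1 11 12 0 2 9 3 4 8 5 7 6 10]
After op 4 (in_shuffle): [3 1 4 11 8 12 5 0 7 2 6 9 10]
Position 4: card 8.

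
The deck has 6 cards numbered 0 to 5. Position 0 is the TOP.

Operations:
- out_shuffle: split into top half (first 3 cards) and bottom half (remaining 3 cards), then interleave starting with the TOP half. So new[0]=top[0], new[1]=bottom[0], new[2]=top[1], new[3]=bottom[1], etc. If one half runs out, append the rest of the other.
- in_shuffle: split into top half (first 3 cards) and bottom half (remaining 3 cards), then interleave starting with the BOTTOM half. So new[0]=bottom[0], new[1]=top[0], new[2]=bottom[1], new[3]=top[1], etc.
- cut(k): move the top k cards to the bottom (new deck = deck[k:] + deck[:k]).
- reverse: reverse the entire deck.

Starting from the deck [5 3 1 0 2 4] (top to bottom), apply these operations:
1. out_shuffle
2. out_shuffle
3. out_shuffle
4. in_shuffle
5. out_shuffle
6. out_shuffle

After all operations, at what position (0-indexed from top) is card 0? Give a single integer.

Answer: 3

Derivation:
After op 1 (out_shuffle): [5 0 3 2 1 4]
After op 2 (out_shuffle): [5 2 0 1 3 4]
After op 3 (out_shuffle): [5 1 2 3 0 4]
After op 4 (in_shuffle): [3 5 0 1 4 2]
After op 5 (out_shuffle): [3 1 5 4 0 2]
After op 6 (out_shuffle): [3 4 1 0 5 2]
Card 0 is at position 3.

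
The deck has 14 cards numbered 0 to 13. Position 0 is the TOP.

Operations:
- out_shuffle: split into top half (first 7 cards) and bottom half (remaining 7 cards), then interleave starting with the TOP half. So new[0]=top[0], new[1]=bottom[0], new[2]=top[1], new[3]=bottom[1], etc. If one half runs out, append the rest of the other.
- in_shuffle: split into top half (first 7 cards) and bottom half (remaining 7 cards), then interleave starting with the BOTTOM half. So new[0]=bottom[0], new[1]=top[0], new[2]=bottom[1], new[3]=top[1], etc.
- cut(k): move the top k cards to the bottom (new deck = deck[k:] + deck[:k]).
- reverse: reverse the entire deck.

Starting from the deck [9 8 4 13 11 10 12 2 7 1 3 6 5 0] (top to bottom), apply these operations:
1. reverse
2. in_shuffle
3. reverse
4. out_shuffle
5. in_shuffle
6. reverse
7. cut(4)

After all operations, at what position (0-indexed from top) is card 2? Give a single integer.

Answer: 8

Derivation:
After op 1 (reverse): [0 5 6 3 1 7 2 12 10 11 13 4 8 9]
After op 2 (in_shuffle): [12 0 10 5 11 6 13 3 4 1 8 7 9 2]
After op 3 (reverse): [2 9 7 8 1 4 3 13 6 11 5 10 0 12]
After op 4 (out_shuffle): [2 13 9 6 7 11 8 5 1 10 4 0 3 12]
After op 5 (in_shuffle): [5 2 1 13 10 9 4 6 0 7 3 11 12 8]
After op 6 (reverse): [8 12 11 3 7 0 6 4 9 10 13 1 2 5]
After op 7 (cut(4)): [7 0 6 4 9 10 13 1 2 5 8 12 11 3]
Card 2 is at position 8.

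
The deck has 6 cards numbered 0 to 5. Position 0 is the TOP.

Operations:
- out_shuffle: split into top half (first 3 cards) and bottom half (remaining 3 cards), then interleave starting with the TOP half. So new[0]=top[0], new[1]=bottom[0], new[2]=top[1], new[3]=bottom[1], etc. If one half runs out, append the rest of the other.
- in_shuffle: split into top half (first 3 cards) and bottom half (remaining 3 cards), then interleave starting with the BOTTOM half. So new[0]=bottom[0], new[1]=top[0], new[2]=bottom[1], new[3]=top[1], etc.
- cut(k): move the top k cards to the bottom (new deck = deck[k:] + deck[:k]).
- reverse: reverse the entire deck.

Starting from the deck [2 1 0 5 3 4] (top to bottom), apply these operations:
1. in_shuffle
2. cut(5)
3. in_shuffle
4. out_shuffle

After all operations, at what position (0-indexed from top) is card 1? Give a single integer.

After op 1 (in_shuffle): [5 2 3 1 4 0]
After op 2 (cut(5)): [0 5 2 3 1 4]
After op 3 (in_shuffle): [3 0 1 5 4 2]
After op 4 (out_shuffle): [3 5 0 4 1 2]
Card 1 is at position 4.

Answer: 4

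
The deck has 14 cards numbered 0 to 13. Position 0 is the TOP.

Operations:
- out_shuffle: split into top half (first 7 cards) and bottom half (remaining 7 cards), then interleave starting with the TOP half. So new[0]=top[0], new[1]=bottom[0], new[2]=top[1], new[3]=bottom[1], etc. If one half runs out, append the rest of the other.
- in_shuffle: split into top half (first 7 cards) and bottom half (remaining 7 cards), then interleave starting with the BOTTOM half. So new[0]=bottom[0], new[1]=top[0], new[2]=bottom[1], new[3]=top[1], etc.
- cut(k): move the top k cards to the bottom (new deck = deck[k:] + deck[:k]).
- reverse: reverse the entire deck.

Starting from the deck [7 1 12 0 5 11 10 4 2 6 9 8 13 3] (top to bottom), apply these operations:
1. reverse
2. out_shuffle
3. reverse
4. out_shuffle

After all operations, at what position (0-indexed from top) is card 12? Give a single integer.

After op 1 (reverse): [3 13 8 9 6 2 4 10 11 5 0 12 1 7]
After op 2 (out_shuffle): [3 10 13 11 8 5 9 0 6 12 2 1 4 7]
After op 3 (reverse): [7 4 1 2 12 6 0 9 5 8 11 13 10 3]
After op 4 (out_shuffle): [7 9 4 5 1 8 2 11 12 13 6 10 0 3]
Card 12 is at position 8.

Answer: 8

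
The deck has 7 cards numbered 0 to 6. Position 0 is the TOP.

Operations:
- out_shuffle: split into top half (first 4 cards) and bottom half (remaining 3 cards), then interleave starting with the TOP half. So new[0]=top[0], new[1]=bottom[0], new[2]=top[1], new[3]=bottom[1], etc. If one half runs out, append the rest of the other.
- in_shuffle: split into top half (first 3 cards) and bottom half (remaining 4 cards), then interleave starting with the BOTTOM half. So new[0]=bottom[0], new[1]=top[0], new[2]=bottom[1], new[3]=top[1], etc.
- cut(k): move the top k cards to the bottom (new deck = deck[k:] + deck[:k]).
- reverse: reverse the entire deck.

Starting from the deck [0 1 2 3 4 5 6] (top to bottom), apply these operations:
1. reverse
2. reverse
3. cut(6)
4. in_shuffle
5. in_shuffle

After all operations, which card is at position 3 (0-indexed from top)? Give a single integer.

After op 1 (reverse): [6 5 4 3 2 1 0]
After op 2 (reverse): [0 1 2 3 4 5 6]
After op 3 (cut(6)): [6 0 1 2 3 4 5]
After op 4 (in_shuffle): [2 6 3 0 4 1 5]
After op 5 (in_shuffle): [0 2 4 6 1 3 5]
Position 3: card 6.

Answer: 6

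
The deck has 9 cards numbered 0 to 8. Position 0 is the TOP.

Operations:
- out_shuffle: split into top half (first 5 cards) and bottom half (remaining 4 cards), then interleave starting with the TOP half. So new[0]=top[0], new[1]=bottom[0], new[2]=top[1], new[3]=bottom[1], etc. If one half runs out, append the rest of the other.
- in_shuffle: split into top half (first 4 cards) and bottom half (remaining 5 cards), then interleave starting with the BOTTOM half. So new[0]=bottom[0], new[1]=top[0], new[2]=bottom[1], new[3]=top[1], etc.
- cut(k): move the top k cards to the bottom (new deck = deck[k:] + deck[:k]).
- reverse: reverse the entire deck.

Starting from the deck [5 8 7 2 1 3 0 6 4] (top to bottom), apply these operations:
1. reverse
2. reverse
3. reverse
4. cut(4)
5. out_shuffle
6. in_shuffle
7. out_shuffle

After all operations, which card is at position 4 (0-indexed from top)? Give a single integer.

Answer: 0

Derivation:
After op 1 (reverse): [4 6 0 3 1 2 7 8 5]
After op 2 (reverse): [5 8 7 2 1 3 0 6 4]
After op 3 (reverse): [4 6 0 3 1 2 7 8 5]
After op 4 (cut(4)): [1 2 7 8 5 4 6 0 3]
After op 5 (out_shuffle): [1 4 2 6 7 0 8 3 5]
After op 6 (in_shuffle): [7 1 0 4 8 2 3 6 5]
After op 7 (out_shuffle): [7 2 1 3 0 6 4 5 8]
Position 4: card 0.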